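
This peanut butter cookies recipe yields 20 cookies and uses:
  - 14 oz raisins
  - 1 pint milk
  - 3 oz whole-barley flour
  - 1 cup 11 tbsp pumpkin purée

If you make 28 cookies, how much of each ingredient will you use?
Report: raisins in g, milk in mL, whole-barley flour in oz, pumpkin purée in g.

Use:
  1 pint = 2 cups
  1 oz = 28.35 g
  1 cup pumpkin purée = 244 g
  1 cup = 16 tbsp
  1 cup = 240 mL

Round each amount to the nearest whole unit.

raisins: 556 g; milk: 672 mL; whole-barley flour: 4 oz; pumpkin purée: 576 g

Scaling factor: 28/20 = 7/5 = 1.4.
raisins: 14 oz × 7/5 × 28.35 g/oz ≈ 556 g
milk: 1 pint × 7/5 × 2 cup/pint × 240 mL/cup = 672 mL
whole-barley flour: 3 oz × 7/5 ≈ 4 oz
pumpkin purée: (1 cup + 11 tbsp = 1.6875 cup) × 7/5 × 244 g/cup ≈ 576 g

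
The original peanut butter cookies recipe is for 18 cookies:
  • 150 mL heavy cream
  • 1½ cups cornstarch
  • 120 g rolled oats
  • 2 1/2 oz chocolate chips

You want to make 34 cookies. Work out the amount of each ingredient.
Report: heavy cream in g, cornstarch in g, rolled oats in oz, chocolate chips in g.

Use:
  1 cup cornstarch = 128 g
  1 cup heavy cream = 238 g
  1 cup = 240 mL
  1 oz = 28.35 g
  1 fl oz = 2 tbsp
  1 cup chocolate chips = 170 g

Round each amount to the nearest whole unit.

heavy cream: 281 g; cornstarch: 363 g; rolled oats: 8 oz; chocolate chips: 134 g

Scaling factor: 34/18 = 17/9.
heavy cream: 150 mL × 17/9 ÷ 240 mL/cup × 238 g/cup ≈ 281 g
cornstarch: 1.5 cup × 17/9 × 128 g/cup ≈ 363 g
rolled oats: 120 g × 17/9 ÷ 28.35 g/oz ≈ 8 oz
chocolate chips: 2.5 oz × 17/9 × 28.35 g/oz ≈ 134 g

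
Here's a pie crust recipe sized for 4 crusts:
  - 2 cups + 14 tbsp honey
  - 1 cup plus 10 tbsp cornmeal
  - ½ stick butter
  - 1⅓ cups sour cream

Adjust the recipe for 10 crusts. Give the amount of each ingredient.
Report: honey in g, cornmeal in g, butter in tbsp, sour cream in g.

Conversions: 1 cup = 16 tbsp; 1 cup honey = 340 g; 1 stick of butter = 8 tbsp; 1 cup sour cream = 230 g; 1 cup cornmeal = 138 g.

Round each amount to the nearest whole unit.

honey: 2444 g; cornmeal: 561 g; butter: 10 tbsp; sour cream: 767 g

Scaling factor: 10/4 = 5/2 = 2.5.
honey: (2 cup + 14 tbsp = 2.875 cup) × 5/2 × 340 g/cup ≈ 2444 g
cornmeal: (1 cup + 10 tbsp = 1.625 cup) × 5/2 × 138 g/cup ≈ 561 g
butter: 0.5 stick × 5/2 × 8 tbsp/stick = 10 tbsp
sour cream: 4/3 cup × 5/2 × 230 g/cup ≈ 767 g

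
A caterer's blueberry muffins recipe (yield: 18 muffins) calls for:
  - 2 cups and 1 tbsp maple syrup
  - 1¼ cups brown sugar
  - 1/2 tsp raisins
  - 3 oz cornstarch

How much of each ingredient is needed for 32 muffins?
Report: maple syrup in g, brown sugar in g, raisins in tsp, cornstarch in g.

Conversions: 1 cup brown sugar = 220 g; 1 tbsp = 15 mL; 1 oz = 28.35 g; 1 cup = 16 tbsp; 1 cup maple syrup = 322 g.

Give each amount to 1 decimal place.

maple syrup: 1180.7 g; brown sugar: 488.9 g; raisins: 0.9 tsp; cornstarch: 151.2 g

Scaling factor: 32/18 = 16/9.
maple syrup: (2 cup + 1 tbsp = 2.0625 cup) × 16/9 × 322 g/cup ≈ 1180.7 g
brown sugar: 1.25 cup × 16/9 × 220 g/cup ≈ 488.9 g
raisins: 0.5 tsp × 16/9 ≈ 0.9 tsp
cornstarch: 3 oz × 16/9 × 28.35 g/oz = 151.2 g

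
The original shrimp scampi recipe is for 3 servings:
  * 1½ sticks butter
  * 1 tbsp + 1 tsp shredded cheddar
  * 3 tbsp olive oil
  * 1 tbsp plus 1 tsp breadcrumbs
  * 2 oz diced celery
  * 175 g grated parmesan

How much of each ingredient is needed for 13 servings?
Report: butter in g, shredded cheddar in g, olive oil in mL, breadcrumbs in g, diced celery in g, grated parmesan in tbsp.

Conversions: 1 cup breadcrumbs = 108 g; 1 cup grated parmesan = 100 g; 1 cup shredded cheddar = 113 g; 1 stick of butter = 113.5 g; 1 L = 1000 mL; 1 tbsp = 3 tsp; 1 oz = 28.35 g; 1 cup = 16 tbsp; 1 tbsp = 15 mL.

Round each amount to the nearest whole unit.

Scaling factor: 13/3.
butter: 1.5 stick × 13/3 × 113.5 g/stick ≈ 738 g
shredded cheddar: (1 tbsp + 1 tsp = 4/3 tbsp) × 13/3 ÷ 16 tbsp/cup × 113 g/cup ≈ 41 g
olive oil: 3 tbsp × 13/3 × 15 mL/tbsp = 195 mL
breadcrumbs: (1 tbsp + 1 tsp = 4/3 tbsp) × 13/3 ÷ 16 tbsp/cup × 108 g/cup = 39 g
diced celery: 2 oz × 13/3 × 28.35 g/oz ≈ 246 g
grated parmesan: 175 g × 13/3 ÷ 100 g/cup × 16 tbsp/cup ≈ 121 tbsp

butter: 738 g; shredded cheddar: 41 g; olive oil: 195 mL; breadcrumbs: 39 g; diced celery: 246 g; grated parmesan: 121 tbsp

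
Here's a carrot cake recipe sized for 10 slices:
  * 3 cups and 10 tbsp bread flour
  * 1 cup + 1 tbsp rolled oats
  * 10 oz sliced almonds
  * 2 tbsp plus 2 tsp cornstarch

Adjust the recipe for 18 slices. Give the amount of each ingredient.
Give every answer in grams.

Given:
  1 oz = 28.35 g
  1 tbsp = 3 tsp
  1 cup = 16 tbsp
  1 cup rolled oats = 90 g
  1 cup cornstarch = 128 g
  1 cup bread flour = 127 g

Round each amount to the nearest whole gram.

Scaling factor: 18/10 = 9/5 = 1.8.
bread flour: (3 cup + 10 tbsp = 3.625 cup) × 9/5 × 127 g/cup ≈ 829 g
rolled oats: (1 cup + 1 tbsp = 1.0625 cup) × 9/5 × 90 g/cup ≈ 172 g
sliced almonds: 10 oz × 9/5 × 28.35 g/oz ≈ 510 g
cornstarch: (2 tbsp + 2 tsp = 8/3 tbsp) × 9/5 ÷ 16 tbsp/cup × 128 g/cup ≈ 38 g

bread flour: 829 g; rolled oats: 172 g; sliced almonds: 510 g; cornstarch: 38 g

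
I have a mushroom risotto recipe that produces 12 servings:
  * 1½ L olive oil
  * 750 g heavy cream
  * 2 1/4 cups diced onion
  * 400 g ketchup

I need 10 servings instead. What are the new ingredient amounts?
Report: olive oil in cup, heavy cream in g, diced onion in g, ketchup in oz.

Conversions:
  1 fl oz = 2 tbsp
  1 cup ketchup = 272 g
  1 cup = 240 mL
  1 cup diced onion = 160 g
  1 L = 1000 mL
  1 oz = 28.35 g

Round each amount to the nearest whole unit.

olive oil: 5 cup; heavy cream: 625 g; diced onion: 300 g; ketchup: 12 oz

Scaling factor: 10/12 = 5/6.
olive oil: 1.5 L × 5/6 × 1000 mL/L ÷ 240 mL/cup ≈ 5 cup
heavy cream: 750 g × 5/6 = 625 g
diced onion: 2.25 cup × 5/6 × 160 g/cup = 300 g
ketchup: 400 g × 5/6 ÷ 28.35 g/oz ≈ 12 oz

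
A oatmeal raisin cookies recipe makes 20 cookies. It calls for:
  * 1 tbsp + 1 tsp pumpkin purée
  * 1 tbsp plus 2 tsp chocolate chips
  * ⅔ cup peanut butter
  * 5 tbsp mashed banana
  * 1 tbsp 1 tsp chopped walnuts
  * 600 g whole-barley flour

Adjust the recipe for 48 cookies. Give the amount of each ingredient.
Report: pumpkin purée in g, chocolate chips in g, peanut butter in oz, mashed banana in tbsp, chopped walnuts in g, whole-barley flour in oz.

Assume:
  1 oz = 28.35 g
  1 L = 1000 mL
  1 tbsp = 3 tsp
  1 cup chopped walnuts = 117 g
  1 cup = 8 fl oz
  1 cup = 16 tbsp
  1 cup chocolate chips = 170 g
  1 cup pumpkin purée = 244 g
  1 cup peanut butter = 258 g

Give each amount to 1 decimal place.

Scaling factor: 48/20 = 12/5 = 2.4.
pumpkin purée: (1 tbsp + 1 tsp = 4/3 tbsp) × 12/5 ÷ 16 tbsp/cup × 244 g/cup = 48.8 g
chocolate chips: (1 tbsp + 2 tsp = 5/3 tbsp) × 12/5 ÷ 16 tbsp/cup × 170 g/cup = 42.5 g
peanut butter: 2/3 cup × 12/5 × 258 g/cup ÷ 28.35 g/oz ≈ 14.6 oz
mashed banana: 5 tbsp × 12/5 = 12.0 tbsp
chopped walnuts: (1 tbsp + 1 tsp = 4/3 tbsp) × 12/5 ÷ 16 tbsp/cup × 117 g/cup = 23.4 g
whole-barley flour: 600 g × 12/5 ÷ 28.35 g/oz ≈ 50.8 oz

pumpkin purée: 48.8 g; chocolate chips: 42.5 g; peanut butter: 14.6 oz; mashed banana: 12.0 tbsp; chopped walnuts: 23.4 g; whole-barley flour: 50.8 oz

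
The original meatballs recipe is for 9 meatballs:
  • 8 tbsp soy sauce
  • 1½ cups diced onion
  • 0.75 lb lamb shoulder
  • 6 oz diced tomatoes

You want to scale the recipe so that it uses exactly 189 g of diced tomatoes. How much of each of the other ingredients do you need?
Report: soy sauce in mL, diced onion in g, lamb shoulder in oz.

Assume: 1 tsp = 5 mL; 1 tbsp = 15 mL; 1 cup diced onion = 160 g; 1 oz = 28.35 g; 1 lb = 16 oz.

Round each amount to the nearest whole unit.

soy sauce: 133 mL; diced onion: 267 g; lamb shoulder: 13 oz

The original recipe has 170.1 g of diced tomatoes, so the scaling factor is 189 ÷ 170.1 = 10/9.
soy sauce: 8 tbsp × 10/9 × 15 mL/tbsp ≈ 133 mL
diced onion: 1.5 cup × 10/9 × 160 g/cup ≈ 267 g
lamb shoulder: 0.75 lb × 10/9 × 16 oz/lb ≈ 13 oz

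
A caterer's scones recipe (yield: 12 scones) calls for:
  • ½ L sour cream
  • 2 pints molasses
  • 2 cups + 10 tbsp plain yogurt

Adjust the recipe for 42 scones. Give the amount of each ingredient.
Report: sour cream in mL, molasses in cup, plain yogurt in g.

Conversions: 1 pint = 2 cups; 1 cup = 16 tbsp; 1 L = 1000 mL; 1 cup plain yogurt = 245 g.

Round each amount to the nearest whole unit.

Scaling factor: 42/12 = 7/2 = 3.5.
sour cream: 0.5 L × 7/2 × 1000 mL/L = 1750 mL
molasses: 2 pint × 7/2 × 2 cup/pint = 14 cup
plain yogurt: (2 cup + 10 tbsp = 2.625 cup) × 7/2 × 245 g/cup ≈ 2251 g

sour cream: 1750 mL; molasses: 14 cup; plain yogurt: 2251 g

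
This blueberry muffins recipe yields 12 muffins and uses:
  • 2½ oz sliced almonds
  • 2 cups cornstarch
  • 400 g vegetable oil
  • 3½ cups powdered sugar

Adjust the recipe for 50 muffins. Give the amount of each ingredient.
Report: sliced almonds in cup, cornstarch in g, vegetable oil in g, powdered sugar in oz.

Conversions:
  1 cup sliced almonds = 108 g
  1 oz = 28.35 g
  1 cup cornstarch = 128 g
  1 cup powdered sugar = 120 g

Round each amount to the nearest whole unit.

sliced almonds: 3 cup; cornstarch: 1067 g; vegetable oil: 1667 g; powdered sugar: 62 oz

Scaling factor: 50/12 = 25/6.
sliced almonds: 2.5 oz × 25/6 × 28.35 g/oz ÷ 108 g/cup ≈ 3 cup
cornstarch: 2 cup × 25/6 × 128 g/cup ≈ 1067 g
vegetable oil: 400 g × 25/6 ≈ 1667 g
powdered sugar: 3.5 cup × 25/6 × 120 g/cup ÷ 28.35 g/oz ≈ 62 oz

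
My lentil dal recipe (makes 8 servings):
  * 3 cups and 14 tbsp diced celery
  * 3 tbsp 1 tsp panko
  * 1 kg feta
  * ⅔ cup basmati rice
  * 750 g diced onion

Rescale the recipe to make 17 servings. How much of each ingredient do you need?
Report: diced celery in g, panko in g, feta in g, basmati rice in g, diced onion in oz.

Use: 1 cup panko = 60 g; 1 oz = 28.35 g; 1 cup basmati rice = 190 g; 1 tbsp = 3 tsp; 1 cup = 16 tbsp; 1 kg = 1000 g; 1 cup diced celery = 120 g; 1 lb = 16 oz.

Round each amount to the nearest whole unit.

diced celery: 988 g; panko: 27 g; feta: 2125 g; basmati rice: 269 g; diced onion: 56 oz

Scaling factor: 17/8 = 2.125.
diced celery: (3 cup + 14 tbsp = 3.875 cup) × 17/8 × 120 g/cup ≈ 988 g
panko: (3 tbsp + 1 tsp = 10/3 tbsp) × 17/8 ÷ 16 tbsp/cup × 60 g/cup ≈ 27 g
feta: 1 kg × 17/8 × 1000 g/kg = 2125 g
basmati rice: 2/3 cup × 17/8 × 190 g/cup ≈ 269 g
diced onion: 750 g × 17/8 ÷ 28.35 g/oz ≈ 56 oz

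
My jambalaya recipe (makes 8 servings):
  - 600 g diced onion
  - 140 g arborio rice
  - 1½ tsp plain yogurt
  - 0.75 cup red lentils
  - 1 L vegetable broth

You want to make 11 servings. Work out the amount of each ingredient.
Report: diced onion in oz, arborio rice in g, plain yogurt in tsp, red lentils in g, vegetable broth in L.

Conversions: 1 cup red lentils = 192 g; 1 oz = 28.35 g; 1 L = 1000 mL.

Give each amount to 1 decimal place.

Scaling factor: 11/8 = 1.375.
diced onion: 600 g × 11/8 ÷ 28.35 g/oz ≈ 29.1 oz
arborio rice: 140 g × 11/8 = 192.5 g
plain yogurt: 1.5 tsp × 11/8 ≈ 2.1 tsp
red lentils: 0.75 cup × 11/8 × 192 g/cup = 198.0 g
vegetable broth: 1 L × 11/8 ≈ 1.4 L

diced onion: 29.1 oz; arborio rice: 192.5 g; plain yogurt: 2.1 tsp; red lentils: 198.0 g; vegetable broth: 1.4 L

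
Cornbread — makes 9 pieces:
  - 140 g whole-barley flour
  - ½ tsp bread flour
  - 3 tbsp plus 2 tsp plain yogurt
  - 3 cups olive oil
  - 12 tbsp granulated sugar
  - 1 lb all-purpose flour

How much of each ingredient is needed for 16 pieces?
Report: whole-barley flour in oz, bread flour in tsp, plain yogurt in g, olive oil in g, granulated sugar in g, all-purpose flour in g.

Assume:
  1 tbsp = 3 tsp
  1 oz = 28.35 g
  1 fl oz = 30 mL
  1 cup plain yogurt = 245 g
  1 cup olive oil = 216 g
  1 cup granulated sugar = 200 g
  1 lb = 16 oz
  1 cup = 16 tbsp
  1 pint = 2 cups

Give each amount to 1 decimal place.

Scaling factor: 16/9.
whole-barley flour: 140 g × 16/9 ÷ 28.35 g/oz ≈ 8.8 oz
bread flour: 0.5 tsp × 16/9 ≈ 0.9 tsp
plain yogurt: (3 tbsp + 2 tsp = 11/3 tbsp) × 16/9 ÷ 16 tbsp/cup × 245 g/cup ≈ 99.8 g
olive oil: 3 cup × 16/9 × 216 g/cup = 1152.0 g
granulated sugar: 12 tbsp × 16/9 ÷ 16 tbsp/cup × 200 g/cup ≈ 266.7 g
all-purpose flour: 1 lb × 16/9 × 16 oz/lb × 28.35 g/oz = 806.4 g

whole-barley flour: 8.8 oz; bread flour: 0.9 tsp; plain yogurt: 99.8 g; olive oil: 1152.0 g; granulated sugar: 266.7 g; all-purpose flour: 806.4 g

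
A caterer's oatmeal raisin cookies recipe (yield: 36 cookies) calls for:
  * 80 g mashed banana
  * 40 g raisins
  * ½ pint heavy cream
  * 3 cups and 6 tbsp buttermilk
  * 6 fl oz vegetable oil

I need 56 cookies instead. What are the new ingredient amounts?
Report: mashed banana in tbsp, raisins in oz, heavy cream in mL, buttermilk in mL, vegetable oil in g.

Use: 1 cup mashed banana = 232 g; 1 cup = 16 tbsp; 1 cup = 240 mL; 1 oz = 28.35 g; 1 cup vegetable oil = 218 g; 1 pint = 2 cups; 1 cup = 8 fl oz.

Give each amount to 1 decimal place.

mashed banana: 8.6 tbsp; raisins: 2.2 oz; heavy cream: 373.3 mL; buttermilk: 1260.0 mL; vegetable oil: 254.3 g

Scaling factor: 56/36 = 14/9.
mashed banana: 80 g × 14/9 ÷ 232 g/cup × 16 tbsp/cup ≈ 8.6 tbsp
raisins: 40 g × 14/9 ÷ 28.35 g/oz ≈ 2.2 oz
heavy cream: 0.5 pint × 14/9 × 2 cup/pint × 240 mL/cup ≈ 373.3 mL
buttermilk: (3 cup + 6 tbsp = 3.375 cup) × 14/9 × 240 mL/cup = 1260.0 mL
vegetable oil: 6 fl oz × 14/9 ÷ 8 fl oz/cup × 218 g/cup ≈ 254.3 g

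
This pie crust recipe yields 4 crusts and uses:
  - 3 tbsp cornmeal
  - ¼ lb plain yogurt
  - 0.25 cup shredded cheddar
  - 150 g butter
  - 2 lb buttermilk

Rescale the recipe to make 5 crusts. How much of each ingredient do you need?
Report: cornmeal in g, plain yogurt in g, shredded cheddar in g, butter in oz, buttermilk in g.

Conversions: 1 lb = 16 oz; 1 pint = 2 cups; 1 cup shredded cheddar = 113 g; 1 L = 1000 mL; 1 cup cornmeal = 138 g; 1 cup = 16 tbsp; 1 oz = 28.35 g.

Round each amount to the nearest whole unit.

cornmeal: 32 g; plain yogurt: 142 g; shredded cheddar: 35 g; butter: 7 oz; buttermilk: 1134 g

Scaling factor: 5/4 = 1.25.
cornmeal: 3 tbsp × 5/4 ÷ 16 tbsp/cup × 138 g/cup ≈ 32 g
plain yogurt: 0.25 lb × 5/4 × 16 oz/lb × 28.35 g/oz ≈ 142 g
shredded cheddar: 0.25 cup × 5/4 × 113 g/cup ≈ 35 g
butter: 150 g × 5/4 ÷ 28.35 g/oz ≈ 7 oz
buttermilk: 2 lb × 5/4 × 16 oz/lb × 28.35 g/oz = 1134 g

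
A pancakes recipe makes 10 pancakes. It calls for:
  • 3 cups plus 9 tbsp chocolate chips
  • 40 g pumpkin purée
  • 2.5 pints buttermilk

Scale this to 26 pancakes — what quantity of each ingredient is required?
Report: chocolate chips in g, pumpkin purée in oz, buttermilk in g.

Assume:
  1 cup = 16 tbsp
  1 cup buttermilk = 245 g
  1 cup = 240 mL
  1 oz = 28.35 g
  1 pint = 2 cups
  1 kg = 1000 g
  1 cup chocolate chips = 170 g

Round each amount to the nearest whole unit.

chocolate chips: 1575 g; pumpkin purée: 4 oz; buttermilk: 3185 g

Scaling factor: 26/10 = 13/5 = 2.6.
chocolate chips: (3 cup + 9 tbsp = 3.5625 cup) × 13/5 × 170 g/cup ≈ 1575 g
pumpkin purée: 40 g × 13/5 ÷ 28.35 g/oz ≈ 4 oz
buttermilk: 2.5 pint × 13/5 × 2 cup/pint × 245 g/cup = 3185 g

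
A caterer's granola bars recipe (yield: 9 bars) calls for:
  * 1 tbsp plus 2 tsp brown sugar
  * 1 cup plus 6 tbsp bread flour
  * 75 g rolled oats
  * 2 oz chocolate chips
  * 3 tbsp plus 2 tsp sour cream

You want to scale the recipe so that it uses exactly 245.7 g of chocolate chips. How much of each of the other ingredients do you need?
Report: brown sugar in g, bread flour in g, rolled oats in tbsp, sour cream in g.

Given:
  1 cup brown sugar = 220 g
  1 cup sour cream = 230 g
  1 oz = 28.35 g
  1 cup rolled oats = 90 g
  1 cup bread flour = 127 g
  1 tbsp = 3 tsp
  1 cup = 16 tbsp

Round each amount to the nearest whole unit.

brown sugar: 99 g; bread flour: 757 g; rolled oats: 58 tbsp; sour cream: 228 g

The original recipe has 56.7 g of chocolate chips, so the scaling factor is 245.7 ÷ 56.7 = 13/3.
brown sugar: (1 tbsp + 2 tsp = 5/3 tbsp) × 13/3 ÷ 16 tbsp/cup × 220 g/cup ≈ 99 g
bread flour: (1 cup + 6 tbsp = 1.375 cup) × 13/3 × 127 g/cup ≈ 757 g
rolled oats: 75 g × 13/3 ÷ 90 g/cup × 16 tbsp/cup ≈ 58 tbsp
sour cream: (3 tbsp + 2 tsp = 11/3 tbsp) × 13/3 ÷ 16 tbsp/cup × 230 g/cup ≈ 228 g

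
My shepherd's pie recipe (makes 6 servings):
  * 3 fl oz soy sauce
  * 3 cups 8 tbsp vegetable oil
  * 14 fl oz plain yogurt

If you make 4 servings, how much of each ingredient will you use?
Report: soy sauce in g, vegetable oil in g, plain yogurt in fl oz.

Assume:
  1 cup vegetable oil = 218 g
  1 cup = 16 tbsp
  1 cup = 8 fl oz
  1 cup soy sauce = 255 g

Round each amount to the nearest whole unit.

Scaling factor: 4/6 = 2/3.
soy sauce: 3 fl oz × 2/3 ÷ 8 fl oz/cup × 255 g/cup ≈ 64 g
vegetable oil: (3 cup + 8 tbsp = 3.5 cup) × 2/3 × 218 g/cup ≈ 509 g
plain yogurt: 14 fl oz × 2/3 ≈ 9 fl oz

soy sauce: 64 g; vegetable oil: 509 g; plain yogurt: 9 fl oz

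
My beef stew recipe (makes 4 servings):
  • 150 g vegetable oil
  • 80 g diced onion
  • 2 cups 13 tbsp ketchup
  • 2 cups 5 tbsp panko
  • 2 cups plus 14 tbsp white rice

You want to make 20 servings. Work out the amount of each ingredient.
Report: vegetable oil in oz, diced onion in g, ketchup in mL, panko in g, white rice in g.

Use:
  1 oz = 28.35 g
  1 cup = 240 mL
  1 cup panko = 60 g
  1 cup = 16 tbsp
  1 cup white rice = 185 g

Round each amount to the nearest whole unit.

Scaling factor: 20/4 = 5.
vegetable oil: 150 g × 5 ÷ 28.35 g/oz ≈ 26 oz
diced onion: 80 g × 5 = 400 g
ketchup: (2 cup + 13 tbsp = 2.8125 cup) × 5 × 240 mL/cup = 3375 mL
panko: (2 cup + 5 tbsp = 2.3125 cup) × 5 × 60 g/cup ≈ 694 g
white rice: (2 cup + 14 tbsp = 2.875 cup) × 5 × 185 g/cup ≈ 2659 g

vegetable oil: 26 oz; diced onion: 400 g; ketchup: 3375 mL; panko: 694 g; white rice: 2659 g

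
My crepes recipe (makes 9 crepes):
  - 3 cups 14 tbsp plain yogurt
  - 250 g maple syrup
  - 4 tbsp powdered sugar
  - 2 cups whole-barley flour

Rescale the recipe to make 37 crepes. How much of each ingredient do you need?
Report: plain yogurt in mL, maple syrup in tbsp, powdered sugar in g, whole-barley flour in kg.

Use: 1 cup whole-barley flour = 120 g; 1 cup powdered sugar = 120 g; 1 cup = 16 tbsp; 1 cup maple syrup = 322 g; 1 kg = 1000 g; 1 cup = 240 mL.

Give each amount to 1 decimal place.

Scaling factor: 37/9.
plain yogurt: (3 cup + 14 tbsp = 3.875 cup) × 37/9 × 240 mL/cup ≈ 3823.3 mL
maple syrup: 250 g × 37/9 ÷ 322 g/cup × 16 tbsp/cup ≈ 51.1 tbsp
powdered sugar: 4 tbsp × 37/9 ÷ 16 tbsp/cup × 120 g/cup ≈ 123.3 g
whole-barley flour: 2 cup × 37/9 × 120 g/cup ÷ 1000 g/kg ≈ 1.0 kg

plain yogurt: 3823.3 mL; maple syrup: 51.1 tbsp; powdered sugar: 123.3 g; whole-barley flour: 1.0 kg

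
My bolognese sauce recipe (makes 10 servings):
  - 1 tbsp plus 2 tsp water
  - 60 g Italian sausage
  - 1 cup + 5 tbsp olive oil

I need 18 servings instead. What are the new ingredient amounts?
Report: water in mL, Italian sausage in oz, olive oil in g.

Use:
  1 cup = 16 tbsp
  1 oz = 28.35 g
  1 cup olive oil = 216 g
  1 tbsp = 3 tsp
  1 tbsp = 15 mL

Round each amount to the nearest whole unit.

water: 45 mL; Italian sausage: 4 oz; olive oil: 510 g

Scaling factor: 18/10 = 9/5 = 1.8.
water: (1 tbsp + 2 tsp = 5/3 tbsp) × 9/5 × 15 mL/tbsp = 45 mL
Italian sausage: 60 g × 9/5 ÷ 28.35 g/oz ≈ 4 oz
olive oil: (1 cup + 5 tbsp = 1.3125 cup) × 9/5 × 216 g/cup ≈ 510 g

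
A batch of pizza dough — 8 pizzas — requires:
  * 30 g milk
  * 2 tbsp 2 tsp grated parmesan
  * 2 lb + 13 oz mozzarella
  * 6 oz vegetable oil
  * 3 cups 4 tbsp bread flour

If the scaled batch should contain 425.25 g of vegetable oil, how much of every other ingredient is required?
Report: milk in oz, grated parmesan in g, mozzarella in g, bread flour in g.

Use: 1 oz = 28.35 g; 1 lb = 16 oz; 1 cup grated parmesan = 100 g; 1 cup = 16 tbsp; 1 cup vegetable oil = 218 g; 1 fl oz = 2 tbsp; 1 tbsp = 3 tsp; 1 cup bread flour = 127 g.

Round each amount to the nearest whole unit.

milk: 3 oz; grated parmesan: 42 g; mozzarella: 3189 g; bread flour: 1032 g

The original recipe has 170.1 g of vegetable oil, so the scaling factor is 425.25 ÷ 170.1 = 5/2 = 2.5.
milk: 30 g × 5/2 ÷ 28.35 g/oz ≈ 3 oz
grated parmesan: (2 tbsp + 2 tsp = 8/3 tbsp) × 5/2 ÷ 16 tbsp/cup × 100 g/cup ≈ 42 g
mozzarella: (2 lb + 13 oz = 2.8125 lb) × 5/2 × 16 oz/lb × 28.35 g/oz ≈ 3189 g
bread flour: (3 cup + 4 tbsp = 3.25 cup) × 5/2 × 127 g/cup ≈ 1032 g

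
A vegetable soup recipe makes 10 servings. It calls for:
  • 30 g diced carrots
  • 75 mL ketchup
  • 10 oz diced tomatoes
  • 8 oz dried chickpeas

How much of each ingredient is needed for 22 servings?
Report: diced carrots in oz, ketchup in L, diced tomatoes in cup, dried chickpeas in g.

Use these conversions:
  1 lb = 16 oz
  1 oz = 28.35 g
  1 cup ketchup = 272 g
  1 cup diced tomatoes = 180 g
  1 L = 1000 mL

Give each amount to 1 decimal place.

diced carrots: 2.3 oz; ketchup: 0.2 L; diced tomatoes: 3.5 cup; dried chickpeas: 499.0 g

Scaling factor: 22/10 = 11/5 = 2.2.
diced carrots: 30 g × 11/5 ÷ 28.35 g/oz ≈ 2.3 oz
ketchup: 75 mL × 11/5 ÷ 1000 mL/L ≈ 0.2 L
diced tomatoes: 10 oz × 11/5 × 28.35 g/oz ÷ 180 g/cup ≈ 3.5 cup
dried chickpeas: 8 oz × 11/5 × 28.35 g/oz ≈ 499.0 g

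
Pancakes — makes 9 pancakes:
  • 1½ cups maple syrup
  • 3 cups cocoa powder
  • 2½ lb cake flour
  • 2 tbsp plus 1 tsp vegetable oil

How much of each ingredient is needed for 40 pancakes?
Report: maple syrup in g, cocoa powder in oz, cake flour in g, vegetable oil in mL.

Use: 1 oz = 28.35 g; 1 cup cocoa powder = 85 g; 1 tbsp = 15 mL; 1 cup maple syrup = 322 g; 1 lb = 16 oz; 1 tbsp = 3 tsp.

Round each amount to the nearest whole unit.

Scaling factor: 40/9.
maple syrup: 1.5 cup × 40/9 × 322 g/cup ≈ 2147 g
cocoa powder: 3 cup × 40/9 × 85 g/cup ÷ 28.35 g/oz ≈ 40 oz
cake flour: 2.5 lb × 40/9 × 16 oz/lb × 28.35 g/oz = 5040 g
vegetable oil: (2 tbsp + 1 tsp = 7/3 tbsp) × 40/9 × 15 mL/tbsp ≈ 156 mL

maple syrup: 2147 g; cocoa powder: 40 oz; cake flour: 5040 g; vegetable oil: 156 mL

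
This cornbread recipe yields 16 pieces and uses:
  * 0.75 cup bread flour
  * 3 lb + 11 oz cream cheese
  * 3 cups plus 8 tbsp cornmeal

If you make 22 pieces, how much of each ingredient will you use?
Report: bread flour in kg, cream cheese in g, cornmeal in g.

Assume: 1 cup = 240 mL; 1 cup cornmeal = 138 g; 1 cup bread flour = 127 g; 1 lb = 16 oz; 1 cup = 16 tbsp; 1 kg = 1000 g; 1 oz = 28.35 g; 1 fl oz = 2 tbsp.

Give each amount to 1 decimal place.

bread flour: 0.1 kg; cream cheese: 2299.9 g; cornmeal: 664.1 g

Scaling factor: 22/16 = 11/8 = 1.375.
bread flour: 0.75 cup × 11/8 × 127 g/cup ÷ 1000 g/kg ≈ 0.1 kg
cream cheese: (3 lb + 11 oz = 3.6875 lb) × 11/8 × 16 oz/lb × 28.35 g/oz ≈ 2299.9 g
cornmeal: (3 cup + 8 tbsp = 3.5 cup) × 11/8 × 138 g/cup ≈ 664.1 g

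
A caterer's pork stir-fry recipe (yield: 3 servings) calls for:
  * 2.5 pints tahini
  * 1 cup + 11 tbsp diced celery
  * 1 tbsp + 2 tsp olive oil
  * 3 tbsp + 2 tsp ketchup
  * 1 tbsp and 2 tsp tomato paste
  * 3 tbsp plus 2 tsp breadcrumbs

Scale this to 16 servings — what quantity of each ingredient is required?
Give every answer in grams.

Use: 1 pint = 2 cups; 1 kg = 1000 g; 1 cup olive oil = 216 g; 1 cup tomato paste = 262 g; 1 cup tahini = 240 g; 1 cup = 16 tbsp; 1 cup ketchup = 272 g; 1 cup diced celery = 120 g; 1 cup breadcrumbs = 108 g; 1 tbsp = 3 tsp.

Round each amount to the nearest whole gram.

Scaling factor: 16/3.
tahini: 2.5 pint × 16/3 × 2 cup/pint × 240 g/cup = 6400 g
diced celery: (1 cup + 11 tbsp = 1.6875 cup) × 16/3 × 120 g/cup = 1080 g
olive oil: (1 tbsp + 2 tsp = 5/3 tbsp) × 16/3 ÷ 16 tbsp/cup × 216 g/cup = 120 g
ketchup: (3 tbsp + 2 tsp = 11/3 tbsp) × 16/3 ÷ 16 tbsp/cup × 272 g/cup ≈ 332 g
tomato paste: (1 tbsp + 2 tsp = 5/3 tbsp) × 16/3 ÷ 16 tbsp/cup × 262 g/cup ≈ 146 g
breadcrumbs: (3 tbsp + 2 tsp = 11/3 tbsp) × 16/3 ÷ 16 tbsp/cup × 108 g/cup = 132 g

tahini: 6400 g; diced celery: 1080 g; olive oil: 120 g; ketchup: 332 g; tomato paste: 146 g; breadcrumbs: 132 g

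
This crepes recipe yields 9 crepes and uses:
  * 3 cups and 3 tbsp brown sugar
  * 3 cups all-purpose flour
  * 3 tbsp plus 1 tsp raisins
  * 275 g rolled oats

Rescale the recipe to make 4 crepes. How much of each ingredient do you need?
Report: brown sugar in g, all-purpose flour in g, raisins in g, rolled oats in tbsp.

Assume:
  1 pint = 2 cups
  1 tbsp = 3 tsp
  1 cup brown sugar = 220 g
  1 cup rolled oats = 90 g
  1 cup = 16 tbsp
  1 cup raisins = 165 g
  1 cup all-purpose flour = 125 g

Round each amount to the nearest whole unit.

Scaling factor: 4/9.
brown sugar: (3 cup + 3 tbsp = 3.1875 cup) × 4/9 × 220 g/cup ≈ 312 g
all-purpose flour: 3 cup × 4/9 × 125 g/cup ≈ 167 g
raisins: (3 tbsp + 1 tsp = 10/3 tbsp) × 4/9 ÷ 16 tbsp/cup × 165 g/cup ≈ 15 g
rolled oats: 275 g × 4/9 ÷ 90 g/cup × 16 tbsp/cup ≈ 22 tbsp

brown sugar: 312 g; all-purpose flour: 167 g; raisins: 15 g; rolled oats: 22 tbsp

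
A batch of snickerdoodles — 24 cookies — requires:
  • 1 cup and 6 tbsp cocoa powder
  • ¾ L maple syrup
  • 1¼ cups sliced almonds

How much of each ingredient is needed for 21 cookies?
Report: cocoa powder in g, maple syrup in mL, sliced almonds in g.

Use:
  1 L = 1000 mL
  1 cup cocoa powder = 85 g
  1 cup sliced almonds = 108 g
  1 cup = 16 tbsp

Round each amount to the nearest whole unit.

cocoa powder: 102 g; maple syrup: 656 mL; sliced almonds: 118 g

Scaling factor: 21/24 = 7/8 = 0.875.
cocoa powder: (1 cup + 6 tbsp = 1.375 cup) × 7/8 × 85 g/cup ≈ 102 g
maple syrup: 0.75 L × 7/8 × 1000 mL/L ≈ 656 mL
sliced almonds: 1.25 cup × 7/8 × 108 g/cup ≈ 118 g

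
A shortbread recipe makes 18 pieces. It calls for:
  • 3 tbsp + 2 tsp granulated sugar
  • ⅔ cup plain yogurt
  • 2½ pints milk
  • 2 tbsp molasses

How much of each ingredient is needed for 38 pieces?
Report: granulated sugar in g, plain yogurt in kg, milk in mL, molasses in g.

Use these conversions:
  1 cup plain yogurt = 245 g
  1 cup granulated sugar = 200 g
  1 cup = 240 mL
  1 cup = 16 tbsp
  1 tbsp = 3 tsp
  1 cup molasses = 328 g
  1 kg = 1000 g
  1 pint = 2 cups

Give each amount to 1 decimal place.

granulated sugar: 96.8 g; plain yogurt: 0.3 kg; milk: 2533.3 mL; molasses: 86.6 g

Scaling factor: 38/18 = 19/9.
granulated sugar: (3 tbsp + 2 tsp = 11/3 tbsp) × 19/9 ÷ 16 tbsp/cup × 200 g/cup ≈ 96.8 g
plain yogurt: 2/3 cup × 19/9 × 245 g/cup ÷ 1000 g/kg ≈ 0.3 kg
milk: 2.5 pint × 19/9 × 2 cup/pint × 240 mL/cup ≈ 2533.3 mL
molasses: 2 tbsp × 19/9 ÷ 16 tbsp/cup × 328 g/cup ≈ 86.6 g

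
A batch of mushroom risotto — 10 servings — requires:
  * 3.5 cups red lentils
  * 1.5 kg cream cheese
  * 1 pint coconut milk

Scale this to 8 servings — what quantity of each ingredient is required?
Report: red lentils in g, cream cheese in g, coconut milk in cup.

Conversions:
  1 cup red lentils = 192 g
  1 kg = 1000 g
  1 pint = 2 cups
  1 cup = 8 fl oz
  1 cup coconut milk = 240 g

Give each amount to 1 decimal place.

red lentils: 537.6 g; cream cheese: 1200.0 g; coconut milk: 1.6 cup

Scaling factor: 8/10 = 4/5 = 0.8.
red lentils: 3.5 cup × 4/5 × 192 g/cup = 537.6 g
cream cheese: 1.5 kg × 4/5 × 1000 g/kg = 1200.0 g
coconut milk: 1 pint × 4/5 × 2 cup/pint = 1.6 cup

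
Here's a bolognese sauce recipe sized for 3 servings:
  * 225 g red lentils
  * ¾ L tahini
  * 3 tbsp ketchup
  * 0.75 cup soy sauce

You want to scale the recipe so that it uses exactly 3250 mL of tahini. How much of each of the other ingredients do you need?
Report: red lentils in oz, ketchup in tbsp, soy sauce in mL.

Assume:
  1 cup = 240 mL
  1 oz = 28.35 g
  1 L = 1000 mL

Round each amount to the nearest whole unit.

The original recipe has 750 mL of tahini, so the scaling factor is 3250 ÷ 750 = 13/3.
red lentils: 225 g × 13/3 ÷ 28.35 g/oz ≈ 34 oz
ketchup: 3 tbsp × 13/3 = 13 tbsp
soy sauce: 0.75 cup × 13/3 × 240 mL/cup = 780 mL

red lentils: 34 oz; ketchup: 13 tbsp; soy sauce: 780 mL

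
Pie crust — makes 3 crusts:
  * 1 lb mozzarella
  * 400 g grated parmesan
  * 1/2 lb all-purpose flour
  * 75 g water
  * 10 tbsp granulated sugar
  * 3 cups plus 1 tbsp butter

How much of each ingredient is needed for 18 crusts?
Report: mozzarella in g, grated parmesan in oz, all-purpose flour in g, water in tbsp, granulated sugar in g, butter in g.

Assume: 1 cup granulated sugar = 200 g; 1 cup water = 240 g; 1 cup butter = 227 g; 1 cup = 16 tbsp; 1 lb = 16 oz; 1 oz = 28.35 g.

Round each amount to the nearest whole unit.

mozzarella: 2722 g; grated parmesan: 85 oz; all-purpose flour: 1361 g; water: 30 tbsp; granulated sugar: 750 g; butter: 4171 g

Scaling factor: 18/3 = 6.
mozzarella: 1 lb × 6 × 16 oz/lb × 28.35 g/oz ≈ 2722 g
grated parmesan: 400 g × 6 ÷ 28.35 g/oz ≈ 85 oz
all-purpose flour: 0.5 lb × 6 × 16 oz/lb × 28.35 g/oz ≈ 1361 g
water: 75 g × 6 ÷ 240 g/cup × 16 tbsp/cup = 30 tbsp
granulated sugar: 10 tbsp × 6 ÷ 16 tbsp/cup × 200 g/cup = 750 g
butter: (3 cup + 1 tbsp = 3.0625 cup) × 6 × 227 g/cup ≈ 4171 g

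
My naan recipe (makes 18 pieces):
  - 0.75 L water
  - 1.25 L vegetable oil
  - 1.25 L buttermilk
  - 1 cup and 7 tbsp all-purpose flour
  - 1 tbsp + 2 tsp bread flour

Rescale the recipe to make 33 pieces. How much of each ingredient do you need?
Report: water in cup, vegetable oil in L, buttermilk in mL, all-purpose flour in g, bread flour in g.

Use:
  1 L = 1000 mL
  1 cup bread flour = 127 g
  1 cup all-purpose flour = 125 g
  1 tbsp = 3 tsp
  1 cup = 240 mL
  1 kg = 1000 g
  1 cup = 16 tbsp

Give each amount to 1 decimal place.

water: 5.7 cup; vegetable oil: 2.3 L; buttermilk: 2291.7 mL; all-purpose flour: 329.4 g; bread flour: 24.3 g

Scaling factor: 33/18 = 11/6.
water: 0.75 L × 11/6 × 1000 mL/L ÷ 240 mL/cup ≈ 5.7 cup
vegetable oil: 1.25 L × 11/6 ≈ 2.3 L
buttermilk: 1.25 L × 11/6 × 1000 mL/L ≈ 2291.7 mL
all-purpose flour: (1 cup + 7 tbsp = 1.4375 cup) × 11/6 × 125 g/cup ≈ 329.4 g
bread flour: (1 tbsp + 2 tsp = 5/3 tbsp) × 11/6 ÷ 16 tbsp/cup × 127 g/cup ≈ 24.3 g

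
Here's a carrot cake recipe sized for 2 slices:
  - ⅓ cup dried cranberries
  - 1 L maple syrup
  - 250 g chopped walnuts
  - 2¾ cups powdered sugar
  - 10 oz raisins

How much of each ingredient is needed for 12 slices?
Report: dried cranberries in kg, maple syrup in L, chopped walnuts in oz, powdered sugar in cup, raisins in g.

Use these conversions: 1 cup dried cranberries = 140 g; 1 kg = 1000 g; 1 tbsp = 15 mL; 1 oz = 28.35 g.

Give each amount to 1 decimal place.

Scaling factor: 12/2 = 6.
dried cranberries: 1/3 cup × 6 × 140 g/cup ÷ 1000 g/kg ≈ 0.3 kg
maple syrup: 1 L × 6 = 6.0 L
chopped walnuts: 250 g × 6 ÷ 28.35 g/oz ≈ 52.9 oz
powdered sugar: 2.75 cup × 6 = 16.5 cup
raisins: 10 oz × 6 × 28.35 g/oz = 1701.0 g

dried cranberries: 0.3 kg; maple syrup: 6.0 L; chopped walnuts: 52.9 oz; powdered sugar: 16.5 cup; raisins: 1701.0 g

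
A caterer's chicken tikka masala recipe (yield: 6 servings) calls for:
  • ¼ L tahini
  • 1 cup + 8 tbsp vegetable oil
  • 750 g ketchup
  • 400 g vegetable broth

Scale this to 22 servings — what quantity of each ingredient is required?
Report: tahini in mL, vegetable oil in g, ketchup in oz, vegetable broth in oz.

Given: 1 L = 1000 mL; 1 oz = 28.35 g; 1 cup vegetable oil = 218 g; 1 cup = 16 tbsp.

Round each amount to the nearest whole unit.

Scaling factor: 22/6 = 11/3.
tahini: 0.25 L × 11/3 × 1000 mL/L ≈ 917 mL
vegetable oil: (1 cup + 8 tbsp = 1.5 cup) × 11/3 × 218 g/cup = 1199 g
ketchup: 750 g × 11/3 ÷ 28.35 g/oz ≈ 97 oz
vegetable broth: 400 g × 11/3 ÷ 28.35 g/oz ≈ 52 oz

tahini: 917 mL; vegetable oil: 1199 g; ketchup: 97 oz; vegetable broth: 52 oz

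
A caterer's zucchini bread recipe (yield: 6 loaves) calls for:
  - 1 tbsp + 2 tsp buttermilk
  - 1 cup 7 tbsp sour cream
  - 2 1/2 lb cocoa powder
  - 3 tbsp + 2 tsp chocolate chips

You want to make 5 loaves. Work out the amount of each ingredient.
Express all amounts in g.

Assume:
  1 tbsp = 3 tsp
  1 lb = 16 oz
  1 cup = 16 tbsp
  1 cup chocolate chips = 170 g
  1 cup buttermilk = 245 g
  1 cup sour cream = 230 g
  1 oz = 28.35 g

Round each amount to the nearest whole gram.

Scaling factor: 5/6.
buttermilk: (1 tbsp + 2 tsp = 5/3 tbsp) × 5/6 ÷ 16 tbsp/cup × 245 g/cup ≈ 21 g
sour cream: (1 cup + 7 tbsp = 1.4375 cup) × 5/6 × 230 g/cup ≈ 276 g
cocoa powder: 2.5 lb × 5/6 × 16 oz/lb × 28.35 g/oz = 945 g
chocolate chips: (3 tbsp + 2 tsp = 11/3 tbsp) × 5/6 ÷ 16 tbsp/cup × 170 g/cup ≈ 32 g

buttermilk: 21 g; sour cream: 276 g; cocoa powder: 945 g; chocolate chips: 32 g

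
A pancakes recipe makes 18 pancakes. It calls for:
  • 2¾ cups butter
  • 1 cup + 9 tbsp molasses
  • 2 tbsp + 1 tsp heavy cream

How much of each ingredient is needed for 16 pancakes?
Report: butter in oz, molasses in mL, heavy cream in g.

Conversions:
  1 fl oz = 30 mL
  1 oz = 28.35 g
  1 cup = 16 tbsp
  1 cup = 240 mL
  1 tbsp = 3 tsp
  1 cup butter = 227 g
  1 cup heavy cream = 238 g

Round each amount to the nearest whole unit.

Scaling factor: 16/18 = 8/9.
butter: 2.75 cup × 8/9 × 227 g/cup ÷ 28.35 g/oz ≈ 20 oz
molasses: (1 cup + 9 tbsp = 1.5625 cup) × 8/9 × 240 mL/cup ≈ 333 mL
heavy cream: (2 tbsp + 1 tsp = 7/3 tbsp) × 8/9 ÷ 16 tbsp/cup × 238 g/cup ≈ 31 g

butter: 20 oz; molasses: 333 mL; heavy cream: 31 g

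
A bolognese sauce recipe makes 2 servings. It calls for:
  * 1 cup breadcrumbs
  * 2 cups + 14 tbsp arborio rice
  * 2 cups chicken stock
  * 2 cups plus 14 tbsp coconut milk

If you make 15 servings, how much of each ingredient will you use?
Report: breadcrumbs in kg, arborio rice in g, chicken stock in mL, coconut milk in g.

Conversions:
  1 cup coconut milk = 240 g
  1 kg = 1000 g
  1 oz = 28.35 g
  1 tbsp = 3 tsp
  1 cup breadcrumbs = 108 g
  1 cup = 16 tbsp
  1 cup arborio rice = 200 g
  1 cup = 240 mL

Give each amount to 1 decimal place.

Scaling factor: 15/2 = 7.5.
breadcrumbs: 1 cup × 15/2 × 108 g/cup ÷ 1000 g/kg ≈ 0.8 kg
arborio rice: (2 cup + 14 tbsp = 2.875 cup) × 15/2 × 200 g/cup = 4312.5 g
chicken stock: 2 cup × 15/2 × 240 mL/cup = 3600.0 mL
coconut milk: (2 cup + 14 tbsp = 2.875 cup) × 15/2 × 240 g/cup = 5175.0 g

breadcrumbs: 0.8 kg; arborio rice: 4312.5 g; chicken stock: 3600.0 mL; coconut milk: 5175.0 g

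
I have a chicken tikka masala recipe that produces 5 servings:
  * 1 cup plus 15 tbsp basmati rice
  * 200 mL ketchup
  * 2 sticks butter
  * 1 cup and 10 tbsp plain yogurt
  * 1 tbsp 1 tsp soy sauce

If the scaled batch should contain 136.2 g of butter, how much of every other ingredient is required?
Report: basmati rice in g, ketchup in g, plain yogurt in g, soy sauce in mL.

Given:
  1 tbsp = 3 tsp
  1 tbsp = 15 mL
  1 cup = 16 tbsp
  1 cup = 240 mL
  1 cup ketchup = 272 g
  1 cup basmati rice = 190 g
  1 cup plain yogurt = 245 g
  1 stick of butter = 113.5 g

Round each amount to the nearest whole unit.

The original recipe has 227 g of butter, so the scaling factor is 136.2 ÷ 227 = 3/5 = 0.6.
basmati rice: (1 cup + 15 tbsp = 1.9375 cup) × 3/5 × 190 g/cup ≈ 221 g
ketchup: 200 mL × 3/5 ÷ 240 mL/cup × 272 g/cup = 136 g
plain yogurt: (1 cup + 10 tbsp = 1.625 cup) × 3/5 × 245 g/cup ≈ 239 g
soy sauce: (1 tbsp + 1 tsp = 4/3 tbsp) × 3/5 × 15 mL/tbsp = 12 mL

basmati rice: 221 g; ketchup: 136 g; plain yogurt: 239 g; soy sauce: 12 mL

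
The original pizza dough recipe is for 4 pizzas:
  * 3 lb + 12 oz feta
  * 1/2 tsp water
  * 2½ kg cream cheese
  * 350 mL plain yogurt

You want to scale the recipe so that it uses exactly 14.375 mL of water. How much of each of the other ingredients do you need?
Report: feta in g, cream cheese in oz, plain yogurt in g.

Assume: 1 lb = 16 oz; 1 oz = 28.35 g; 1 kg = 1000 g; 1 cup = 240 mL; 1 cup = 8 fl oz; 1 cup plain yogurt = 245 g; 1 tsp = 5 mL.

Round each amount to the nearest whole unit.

The original recipe has 2.5 mL of water, so the scaling factor is 14.375 ÷ 2.5 = 23/4 = 5.75.
feta: (3 lb + 12 oz = 3.75 lb) × 23/4 × 16 oz/lb × 28.35 g/oz ≈ 9781 g
cream cheese: 2.5 kg × 23/4 × 1000 g/kg ÷ 28.35 g/oz ≈ 507 oz
plain yogurt: 350 mL × 23/4 ÷ 240 mL/cup × 245 g/cup ≈ 2054 g

feta: 9781 g; cream cheese: 507 oz; plain yogurt: 2054 g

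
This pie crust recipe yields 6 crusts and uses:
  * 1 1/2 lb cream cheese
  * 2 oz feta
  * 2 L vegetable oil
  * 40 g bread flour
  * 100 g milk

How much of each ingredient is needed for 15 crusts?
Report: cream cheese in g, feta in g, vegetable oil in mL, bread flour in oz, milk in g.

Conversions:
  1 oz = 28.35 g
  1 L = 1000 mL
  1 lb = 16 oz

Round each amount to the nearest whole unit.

cream cheese: 1701 g; feta: 142 g; vegetable oil: 5000 mL; bread flour: 4 oz; milk: 250 g

Scaling factor: 15/6 = 5/2 = 2.5.
cream cheese: 1.5 lb × 5/2 × 16 oz/lb × 28.35 g/oz = 1701 g
feta: 2 oz × 5/2 × 28.35 g/oz ≈ 142 g
vegetable oil: 2 L × 5/2 × 1000 mL/L = 5000 mL
bread flour: 40 g × 5/2 ÷ 28.35 g/oz ≈ 4 oz
milk: 100 g × 5/2 = 250 g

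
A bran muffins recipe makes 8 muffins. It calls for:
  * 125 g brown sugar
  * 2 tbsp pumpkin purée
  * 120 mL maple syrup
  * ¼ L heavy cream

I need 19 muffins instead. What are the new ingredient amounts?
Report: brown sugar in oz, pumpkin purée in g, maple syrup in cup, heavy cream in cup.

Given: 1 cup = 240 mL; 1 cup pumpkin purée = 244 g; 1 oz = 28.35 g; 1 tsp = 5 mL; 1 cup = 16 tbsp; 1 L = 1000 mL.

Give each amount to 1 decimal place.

Scaling factor: 19/8 = 2.375.
brown sugar: 125 g × 19/8 ÷ 28.35 g/oz ≈ 10.5 oz
pumpkin purée: 2 tbsp × 19/8 ÷ 16 tbsp/cup × 244 g/cup ≈ 72.4 g
maple syrup: 120 mL × 19/8 ÷ 240 mL/cup ≈ 1.2 cup
heavy cream: 0.25 L × 19/8 × 1000 mL/L ÷ 240 mL/cup ≈ 2.5 cup

brown sugar: 10.5 oz; pumpkin purée: 72.4 g; maple syrup: 1.2 cup; heavy cream: 2.5 cup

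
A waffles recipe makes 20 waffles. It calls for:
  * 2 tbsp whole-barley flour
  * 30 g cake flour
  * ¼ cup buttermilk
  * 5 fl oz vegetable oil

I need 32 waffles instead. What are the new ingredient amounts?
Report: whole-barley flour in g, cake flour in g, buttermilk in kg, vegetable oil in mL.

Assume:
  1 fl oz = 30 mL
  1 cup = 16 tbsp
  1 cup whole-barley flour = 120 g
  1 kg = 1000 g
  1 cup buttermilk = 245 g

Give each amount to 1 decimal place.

whole-barley flour: 24.0 g; cake flour: 48.0 g; buttermilk: 0.1 kg; vegetable oil: 240.0 mL

Scaling factor: 32/20 = 8/5 = 1.6.
whole-barley flour: 2 tbsp × 8/5 ÷ 16 tbsp/cup × 120 g/cup = 24.0 g
cake flour: 30 g × 8/5 = 48.0 g
buttermilk: 0.25 cup × 8/5 × 245 g/cup ÷ 1000 g/kg ≈ 0.1 kg
vegetable oil: 5 fl oz × 8/5 × 30 mL/fl oz = 240.0 mL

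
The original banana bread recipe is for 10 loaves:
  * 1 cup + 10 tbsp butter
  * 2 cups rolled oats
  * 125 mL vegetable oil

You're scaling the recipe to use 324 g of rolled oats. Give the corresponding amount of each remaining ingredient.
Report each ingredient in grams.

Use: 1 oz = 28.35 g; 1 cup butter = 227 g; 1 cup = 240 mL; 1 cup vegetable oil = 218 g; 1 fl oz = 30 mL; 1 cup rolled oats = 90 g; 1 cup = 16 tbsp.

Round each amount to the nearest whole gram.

butter: 664 g; vegetable oil: 204 g

The original recipe has 180 g of rolled oats, so the scaling factor is 324 ÷ 180 = 9/5 = 1.8.
butter: (1 cup + 10 tbsp = 1.625 cup) × 9/5 × 227 g/cup ≈ 664 g
vegetable oil: 125 mL × 9/5 ÷ 240 mL/cup × 218 g/cup ≈ 204 g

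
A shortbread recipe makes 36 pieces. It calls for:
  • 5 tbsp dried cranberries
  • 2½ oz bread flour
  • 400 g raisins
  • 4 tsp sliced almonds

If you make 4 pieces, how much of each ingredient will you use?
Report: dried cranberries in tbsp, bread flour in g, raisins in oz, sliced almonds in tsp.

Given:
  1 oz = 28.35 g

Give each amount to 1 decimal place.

Scaling factor: 4/36 = 1/9.
dried cranberries: 5 tbsp × 1/9 ≈ 0.6 tbsp
bread flour: 2.5 oz × 1/9 × 28.35 g/oz ≈ 7.9 g
raisins: 400 g × 1/9 ÷ 28.35 g/oz ≈ 1.6 oz
sliced almonds: 4 tsp × 1/9 ≈ 0.4 tsp

dried cranberries: 0.6 tbsp; bread flour: 7.9 g; raisins: 1.6 oz; sliced almonds: 0.4 tsp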